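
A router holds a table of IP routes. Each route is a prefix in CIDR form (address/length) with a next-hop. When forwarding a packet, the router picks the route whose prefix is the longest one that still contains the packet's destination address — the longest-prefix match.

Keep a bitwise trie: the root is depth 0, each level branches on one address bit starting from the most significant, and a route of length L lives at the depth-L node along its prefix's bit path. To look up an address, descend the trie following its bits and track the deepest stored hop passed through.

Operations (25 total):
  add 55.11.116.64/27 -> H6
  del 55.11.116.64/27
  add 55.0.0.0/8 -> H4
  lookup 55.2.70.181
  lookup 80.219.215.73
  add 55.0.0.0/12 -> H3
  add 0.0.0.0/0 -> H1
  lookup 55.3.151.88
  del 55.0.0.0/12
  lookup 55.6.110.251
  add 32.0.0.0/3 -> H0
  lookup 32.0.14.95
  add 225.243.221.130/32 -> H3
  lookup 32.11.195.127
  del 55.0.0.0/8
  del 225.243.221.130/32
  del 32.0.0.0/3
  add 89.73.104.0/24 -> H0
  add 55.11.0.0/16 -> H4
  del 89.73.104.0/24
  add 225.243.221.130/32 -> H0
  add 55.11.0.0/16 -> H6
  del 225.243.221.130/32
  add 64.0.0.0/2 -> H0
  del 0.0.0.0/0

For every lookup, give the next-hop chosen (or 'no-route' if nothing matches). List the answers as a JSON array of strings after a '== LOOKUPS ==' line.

Process each operation:
  add 55.11.116.64/27 -> H6 at depth 27
  - 55.11.116.64/27 clear@27
  add 55.0.0.0/8 -> H4 at depth 8
  ? 55.2.70.181  path d0:-→d1:-→d2:-→d3:-→d4:-→d5:-→d6:-→d7:-→d8:H4→d9:-→d10:-→d11:-→d12:-  best=H4
  ? 80.219.215.73  path d0:-→d1:-  best=no-route
  add 55.0.0.0/12 -> H3 at depth 12
  add 0.0.0.0/0 -> H1 at depth 0
  ? 55.3.151.88  path d0:H1→d1:-→d2:-→d3:-→d4:-→d5:-→d6:-→d7:-→d8:H4→d9:-→d10:-→d11:-→d12:H3  best=H3
  - 55.0.0.0/12 clear@12
  ? 55.6.110.251  path d0:H1→d1:-→d2:-→d3:-→d4:-→d5:-→d6:-→d7:-→d8:H4→d9:-→d10:-→d11:-→d12:-  best=H4
  add 32.0.0.0/3 -> H0 at depth 3
  ? 32.0.14.95  path d0:H1→d1:-→d2:-→d3:H0  best=H0
  add 225.243.221.130/32 -> H3 at depth 32
  ? 32.11.195.127  path d0:H1→d1:-→d2:-→d3:H0  best=H0
  - 55.0.0.0/8 clear@8
  - 225.243.221.130/32 clear@32
  - 32.0.0.0/3 clear@3
  add 89.73.104.0/24 -> H0 at depth 24
  add 55.11.0.0/16 -> H4 at depth 16
  - 89.73.104.0/24 clear@24
  add 225.243.221.130/32 -> H0 at depth 32
  add 55.11.0.0/16 -> H6 at depth 16
  - 225.243.221.130/32 clear@32
  add 64.0.0.0/2 -> H0 at depth 2
  - 0.0.0.0/0 clear@0

== LOOKUPS ==
["H4","no-route","H3","H4","H0","H0"]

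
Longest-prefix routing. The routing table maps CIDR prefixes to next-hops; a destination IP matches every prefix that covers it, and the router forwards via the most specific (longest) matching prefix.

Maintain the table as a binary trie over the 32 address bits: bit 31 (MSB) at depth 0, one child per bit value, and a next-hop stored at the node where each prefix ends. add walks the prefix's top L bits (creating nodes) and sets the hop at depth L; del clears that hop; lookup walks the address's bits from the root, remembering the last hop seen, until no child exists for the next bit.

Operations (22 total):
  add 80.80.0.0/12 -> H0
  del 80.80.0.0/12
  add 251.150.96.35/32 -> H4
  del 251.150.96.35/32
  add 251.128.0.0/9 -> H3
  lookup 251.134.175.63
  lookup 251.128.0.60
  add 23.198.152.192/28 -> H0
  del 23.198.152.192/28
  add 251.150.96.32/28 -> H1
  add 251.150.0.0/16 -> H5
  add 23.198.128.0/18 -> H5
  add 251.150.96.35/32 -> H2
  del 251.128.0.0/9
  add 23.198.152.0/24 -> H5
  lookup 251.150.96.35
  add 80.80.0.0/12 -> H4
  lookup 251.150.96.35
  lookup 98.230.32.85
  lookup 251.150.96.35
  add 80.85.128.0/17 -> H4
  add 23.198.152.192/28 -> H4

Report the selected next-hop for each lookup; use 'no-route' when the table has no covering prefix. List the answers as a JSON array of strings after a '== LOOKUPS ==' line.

Trace:
  + 80.80.0.0/12 (H0) depth=12
  - 80.80.0.0/12 clear@12
  + 251.150.96.35/32 (H4) depth=32
  - 251.150.96.35/32 clear@32
  + 251.128.0.0/9 (H3) depth=9
  ? 251.134.175.63  path d0:-→d1:-→d2:-→d3:-→d4:-→d5:-→d6:-→d7:-→d8:-→d9:H3→d10:-→d11:-  best=H3
  ? 251.128.0.60  path d0:-→d1:-→d2:-→d3:-→d4:-→d5:-→d6:-→d7:-→d8:-→d9:H3→d10:-→d11:-  best=H3
  + 23.198.152.192/28 (H0) depth=28
  - 23.198.152.192/28 clear@28
  + 251.150.96.32/28 (H1) depth=28
  + 251.150.0.0/16 (H5) depth=16
  + 23.198.128.0/18 (H5) depth=18
  + 251.150.96.35/32 (H2) depth=32
  - 251.128.0.0/9 clear@9
  + 23.198.152.0/24 (H5) depth=24
  ? 251.150.96.35  path d0:-→d1:-→d2:-→d3:-→d4:-→d5:-→d6:-→d7:-→d8:-→d9:-→d10:-→d11:-→d12:-→d13:-→d14:-→d15:-→d16:H5→d17:-→d18:-→d19:-→d20:-→d21:-→d22:-→d23:-→d24:-→d25:-→d26:-→d27:-→d28:H1→d29:-→d30:-→d31:-→d32:H2  best=H2
  + 80.80.0.0/12 (H4) depth=12
  ? 251.150.96.35  path d0:-→d1:-→d2:-→d3:-→d4:-→d5:-→d6:-→d7:-→d8:-→d9:-→d10:-→d11:-→d12:-→d13:-→d14:-→d15:-→d16:H5→d17:-→d18:-→d19:-→d20:-→d21:-→d22:-→d23:-→d24:-→d25:-→d26:-→d27:-→d28:H1→d29:-→d30:-→d31:-→d32:H2  best=H2
  ? 98.230.32.85  path d0:-→d1:-→d2:-  best=no-route
  ? 251.150.96.35  path d0:-→d1:-→d2:-→d3:-→d4:-→d5:-→d6:-→d7:-→d8:-→d9:-→d10:-→d11:-→d12:-→d13:-→d14:-→d15:-→d16:H5→d17:-→d18:-→d19:-→d20:-→d21:-→d22:-→d23:-→d24:-→d25:-→d26:-→d27:-→d28:H1→d29:-→d30:-→d31:-→d32:H2  best=H2
  + 80.85.128.0/17 (H4) depth=17
  + 23.198.152.192/28 (H4) depth=28

== LOOKUPS ==
["H3","H3","H2","H2","no-route","H2"]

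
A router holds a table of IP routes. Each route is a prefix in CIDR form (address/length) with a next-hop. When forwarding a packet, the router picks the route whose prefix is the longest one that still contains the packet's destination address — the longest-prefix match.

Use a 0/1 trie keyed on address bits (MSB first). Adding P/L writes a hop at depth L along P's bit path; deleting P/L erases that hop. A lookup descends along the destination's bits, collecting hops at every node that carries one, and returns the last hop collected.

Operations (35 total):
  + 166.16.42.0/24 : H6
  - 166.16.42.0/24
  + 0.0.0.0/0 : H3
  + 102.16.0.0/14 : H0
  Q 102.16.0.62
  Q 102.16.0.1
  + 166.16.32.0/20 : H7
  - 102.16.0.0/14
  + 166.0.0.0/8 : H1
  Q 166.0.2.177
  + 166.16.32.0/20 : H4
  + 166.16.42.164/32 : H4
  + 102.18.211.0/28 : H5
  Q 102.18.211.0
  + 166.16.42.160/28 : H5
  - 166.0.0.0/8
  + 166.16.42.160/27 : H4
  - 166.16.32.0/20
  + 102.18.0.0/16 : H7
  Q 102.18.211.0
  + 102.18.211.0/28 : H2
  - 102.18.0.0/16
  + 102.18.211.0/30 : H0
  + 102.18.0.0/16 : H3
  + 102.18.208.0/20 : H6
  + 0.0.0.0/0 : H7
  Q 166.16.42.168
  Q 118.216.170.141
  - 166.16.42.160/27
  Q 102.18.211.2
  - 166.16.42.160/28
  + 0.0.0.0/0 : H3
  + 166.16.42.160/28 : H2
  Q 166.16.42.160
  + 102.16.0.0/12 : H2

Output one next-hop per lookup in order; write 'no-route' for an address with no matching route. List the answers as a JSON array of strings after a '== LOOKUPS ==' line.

Trace:
  + 166.16.42.0/24 (H6) depth=24
  - 166.16.42.0/24 clear@24
  + 0.0.0.0/0 (H3) depth=0
  + 102.16.0.0/14 (H0) depth=14
  lookup 102.16.0.62: bits 01100110000100 walk d0:H3→d1:-→d2:-→d3:-→d4:-→d5:-→d6:-→d7:-→d8:-→d9:-→d10:-→d11:-→d12:-→d13:-→d14:H0 -> H0
  lookup 102.16.0.1: bits 01100110000100 walk d0:H3→d1:-→d2:-→d3:-→d4:-→d5:-→d6:-→d7:-→d8:-→d9:-→d10:-→d11:-→d12:-→d13:-→d14:H0 -> H0
  + 166.16.32.0/20 (H7) depth=20
  - 102.16.0.0/14 clear@14
  + 166.0.0.0/8 (H1) depth=8
  lookup 166.0.2.177: bits 10100110000 walk d0:H3→d1:-→d2:-→d3:-→d4:-→d5:-→d6:-→d7:-→d8:H1→d9:-→d10:-→d11:- -> H1
  + 166.16.32.0/20 (H4) depth=20
  + 166.16.42.164/32 (H4) depth=32
  + 102.18.211.0/28 (H5) depth=28
  lookup 102.18.211.0: bits 0110011000010010110100110000 walk d0:H3→d1:-→d2:-→d3:-→d4:-→d5:-→d6:-→d7:-→d8:-→d9:-→d10:-→d11:-→d12:-→d13:-→d14:-→d15:-→d16:-→d17:-→d18:-→d19:-→d20:-→d21:-→d22:-→d23:-→d24:-→d25:-→d26:-→d27:-→d28:H5 -> H5
  + 166.16.42.160/28 (H5) depth=28
  - 166.0.0.0/8 clear@8
  + 166.16.42.160/27 (H4) depth=27
  - 166.16.32.0/20 clear@20
  + 102.18.0.0/16 (H7) depth=16
  lookup 102.18.211.0: bits 0110011000010010110100110000 walk d0:H3→d1:-→d2:-→d3:-→d4:-→d5:-→d6:-→d7:-→d8:-→d9:-→d10:-→d11:-→d12:-→d13:-→d14:-→d15:-→d16:H7→d17:-→d18:-→d19:-→d20:-→d21:-→d22:-→d23:-→d24:-→d25:-→d26:-→d27:-→d28:H5 -> H5
  + 102.18.211.0/28 (H2) depth=28
  - 102.18.0.0/16 clear@16
  + 102.18.211.0/30 (H0) depth=30
  + 102.18.0.0/16 (H3) depth=16
  + 102.18.208.0/20 (H6) depth=20
  + 0.0.0.0/0 (H7) depth=0
  lookup 166.16.42.168: bits 1010011000010000001010101010 walk d0:H7→d1:-→d2:-→d3:-→d4:-→d5:-→d6:-→d7:-→d8:-→d9:-→d10:-→d11:-→d12:-→d13:-→d14:-→d15:-→d16:-→d17:-→d18:-→d19:-→d20:-→d21:-→d22:-→d23:-→d24:-→d25:-→d26:-→d27:H4→d28:H5 -> H5
  lookup 118.216.170.141: bits 011 walk d0:H7→d1:-→d2:-→d3:- -> H7
  - 166.16.42.160/27 clear@27
  lookup 102.18.211.2: bits 011001100001001011010011000000 walk d0:H7→d1:-→d2:-→d3:-→d4:-→d5:-→d6:-→d7:-→d8:-→d9:-→d10:-→d11:-→d12:-→d13:-→d14:-→d15:-→d16:H3→d17:-→d18:-→d19:-→d20:H6→d21:-→d22:-→d23:-→d24:-→d25:-→d26:-→d27:-→d28:H2→d29:-→d30:H0 -> H0
  - 166.16.42.160/28 clear@28
  + 0.0.0.0/0 (H3) depth=0
  + 166.16.42.160/28 (H2) depth=28
  lookup 166.16.42.160: bits 10100110000100000010101010100 walk d0:H3→d1:-→d2:-→d3:-→d4:-→d5:-→d6:-→d7:-→d8:-→d9:-→d10:-→d11:-→d12:-→d13:-→d14:-→d15:-→d16:-→d17:-→d18:-→d19:-→d20:-→d21:-→d22:-→d23:-→d24:-→d25:-→d26:-→d27:-→d28:H2→d29:- -> H2
  + 102.16.0.0/12 (H2) depth=12

== LOOKUPS ==
["H0","H0","H1","H5","H5","H5","H7","H0","H2"]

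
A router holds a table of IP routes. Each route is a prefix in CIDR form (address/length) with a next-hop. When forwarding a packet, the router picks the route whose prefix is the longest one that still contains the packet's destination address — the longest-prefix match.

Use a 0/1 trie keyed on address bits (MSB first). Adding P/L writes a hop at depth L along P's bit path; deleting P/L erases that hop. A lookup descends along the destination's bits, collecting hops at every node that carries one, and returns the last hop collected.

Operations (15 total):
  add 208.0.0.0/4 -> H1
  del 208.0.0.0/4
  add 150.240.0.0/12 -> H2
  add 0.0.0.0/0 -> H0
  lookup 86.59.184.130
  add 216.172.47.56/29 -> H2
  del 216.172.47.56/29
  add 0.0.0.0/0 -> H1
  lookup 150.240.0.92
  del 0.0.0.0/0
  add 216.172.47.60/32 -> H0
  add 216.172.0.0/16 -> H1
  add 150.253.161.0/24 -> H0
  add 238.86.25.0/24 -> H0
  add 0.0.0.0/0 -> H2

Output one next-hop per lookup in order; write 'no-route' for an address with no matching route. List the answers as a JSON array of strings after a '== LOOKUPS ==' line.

Process each operation:
  + 208.0.0.0/4 (H1) depth=4
  - 208.0.0.0/4 clear@4
  + 150.240.0.0/12 (H2) depth=12
  + 0.0.0.0/0 (H0) depth=0
  Q 86.59.184.130: descend ε ; hops seen [H0] ; pick H0
  + 216.172.47.56/29 (H2) depth=29
  - 216.172.47.56/29 clear@29
  + 0.0.0.0/0 (H1) depth=0
  Q 150.240.0.92: descend 100101101111 ; hops seen [H1,H2] ; pick H2
  - 0.0.0.0/0 clear@0
  + 216.172.47.60/32 (H0) depth=32
  + 216.172.0.0/16 (H1) depth=16
  + 150.253.161.0/24 (H0) depth=24
  + 238.86.25.0/24 (H0) depth=24
  + 0.0.0.0/0 (H2) depth=0

== LOOKUPS ==
["H0","H2"]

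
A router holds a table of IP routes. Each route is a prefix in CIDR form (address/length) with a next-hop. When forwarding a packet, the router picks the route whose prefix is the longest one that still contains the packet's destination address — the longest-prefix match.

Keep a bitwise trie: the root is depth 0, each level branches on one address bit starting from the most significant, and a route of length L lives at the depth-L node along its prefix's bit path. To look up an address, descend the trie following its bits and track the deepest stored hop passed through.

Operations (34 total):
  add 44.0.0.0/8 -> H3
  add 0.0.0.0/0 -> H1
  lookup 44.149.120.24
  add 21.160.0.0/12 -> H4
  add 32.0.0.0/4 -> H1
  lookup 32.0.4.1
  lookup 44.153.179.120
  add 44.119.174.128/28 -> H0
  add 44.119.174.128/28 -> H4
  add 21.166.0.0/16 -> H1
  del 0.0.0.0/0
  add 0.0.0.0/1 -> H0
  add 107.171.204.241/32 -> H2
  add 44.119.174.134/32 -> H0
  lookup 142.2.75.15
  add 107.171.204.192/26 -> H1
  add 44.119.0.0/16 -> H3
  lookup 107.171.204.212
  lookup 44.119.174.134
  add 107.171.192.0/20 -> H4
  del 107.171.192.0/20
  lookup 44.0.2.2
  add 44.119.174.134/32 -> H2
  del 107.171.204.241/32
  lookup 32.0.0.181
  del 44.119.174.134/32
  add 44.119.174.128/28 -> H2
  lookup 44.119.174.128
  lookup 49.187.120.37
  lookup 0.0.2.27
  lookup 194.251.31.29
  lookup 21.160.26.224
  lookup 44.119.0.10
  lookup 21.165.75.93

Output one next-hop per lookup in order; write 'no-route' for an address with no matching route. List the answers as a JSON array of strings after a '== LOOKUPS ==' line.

Apply in order:
  add 44.0.0.0/8 -> H3 at depth 8
  add 0.0.0.0/0 -> H1 at depth 0
  Q 44.149.120.24: descend 00101100 ; hops seen [H1,H3] ; pick H3
  add 21.160.0.0/12 -> H4 at depth 12
  add 32.0.0.0/4 -> H1 at depth 4
  Q 32.0.4.1: descend 0010 ; hops seen [H1,H1] ; pick H1
  Q 44.153.179.120: descend 00101100 ; hops seen [H1,H1,H3] ; pick H3
  add 44.119.174.128/28 -> H0 at depth 28
  add 44.119.174.128/28 -> H4 at depth 28
  add 21.166.0.0/16 -> H1 at depth 16
  - 0.0.0.0/0 clear@0
  add 0.0.0.0/1 -> H0 at depth 1
  add 107.171.204.241/32 -> H2 at depth 32
  add 44.119.174.134/32 -> H0 at depth 32
  Q 142.2.75.15: descend ε ; hops seen [∅] ; pick no-route
  add 107.171.204.192/26 -> H1 at depth 26
  add 44.119.0.0/16 -> H3 at depth 16
  Q 107.171.204.212: descend 01101011101010111100110011 ; hops seen [H0,H1] ; pick H1
  Q 44.119.174.134: descend 00101100011101111010111010000110 ; hops seen [H0,H1,H3,H3,H4,H0] ; pick H0
  add 107.171.192.0/20 -> H4 at depth 20
  - 107.171.192.0/20 clear@20
  Q 44.0.2.2: descend 001011000 ; hops seen [H0,H1,H3] ; pick H3
  add 44.119.174.134/32 -> H2 at depth 32
  - 107.171.204.241/32 clear@32
  Q 32.0.0.181: descend 0010 ; hops seen [H0,H1] ; pick H1
  - 44.119.174.134/32 clear@32
  add 44.119.174.128/28 -> H2 at depth 28
  Q 44.119.174.128: descend 00101100011101111010111010000 ; hops seen [H0,H1,H3,H3,H2] ; pick H2
  Q 49.187.120.37: descend 001 ; hops seen [H0] ; pick H0
  Q 0.0.2.27: descend 000 ; hops seen [H0] ; pick H0
  Q 194.251.31.29: descend ε ; hops seen [∅] ; pick no-route
  Q 21.160.26.224: descend 0001010110100 ; hops seen [H0,H4] ; pick H4
  Q 44.119.0.10: descend 0010110001110111 ; hops seen [H0,H1,H3,H3] ; pick H3
  Q 21.165.75.93: descend 00010101101001 ; hops seen [H0,H4] ; pick H4

== LOOKUPS ==
["H3","H1","H3","no-route","H1","H0","H3","H1","H2","H0","H0","no-route","H4","H3","H4"]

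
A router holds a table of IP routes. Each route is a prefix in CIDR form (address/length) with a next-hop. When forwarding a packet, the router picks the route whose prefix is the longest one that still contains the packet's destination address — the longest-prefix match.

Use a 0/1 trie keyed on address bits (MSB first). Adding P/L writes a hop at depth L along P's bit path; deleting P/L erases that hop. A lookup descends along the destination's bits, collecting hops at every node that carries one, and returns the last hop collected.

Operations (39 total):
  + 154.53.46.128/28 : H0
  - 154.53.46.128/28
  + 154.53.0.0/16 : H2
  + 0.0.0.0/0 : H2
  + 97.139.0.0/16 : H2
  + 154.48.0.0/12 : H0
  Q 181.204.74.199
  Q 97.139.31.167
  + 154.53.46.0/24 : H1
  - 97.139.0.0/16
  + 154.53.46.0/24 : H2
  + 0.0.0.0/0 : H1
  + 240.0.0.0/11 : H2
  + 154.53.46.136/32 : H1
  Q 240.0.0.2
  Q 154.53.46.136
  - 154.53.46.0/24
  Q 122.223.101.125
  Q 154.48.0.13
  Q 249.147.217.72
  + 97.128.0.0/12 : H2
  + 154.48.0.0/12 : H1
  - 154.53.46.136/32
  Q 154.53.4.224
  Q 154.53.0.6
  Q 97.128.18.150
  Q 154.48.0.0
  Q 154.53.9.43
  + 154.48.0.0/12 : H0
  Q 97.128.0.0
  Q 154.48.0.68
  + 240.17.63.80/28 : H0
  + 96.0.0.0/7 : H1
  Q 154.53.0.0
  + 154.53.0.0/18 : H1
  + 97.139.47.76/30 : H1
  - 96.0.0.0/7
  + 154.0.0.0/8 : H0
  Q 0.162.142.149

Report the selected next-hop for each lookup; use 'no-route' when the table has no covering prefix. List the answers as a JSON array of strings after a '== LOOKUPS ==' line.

Trace:
  add 154.53.46.128/28 -> H0 at depth 28
  - 154.53.46.128/28 clear@28
  add 154.53.0.0/16 -> H2 at depth 16
  add 0.0.0.0/0 -> H2 at depth 0
  add 97.139.0.0/16 -> H2 at depth 16
  add 154.48.0.0/12 -> H0 at depth 12
  ? 181.204.74.199  path d0:H2→d1:-→d2:-  best=H2
  ? 97.139.31.167  path d0:H2→d1:-→d2:-→d3:-→d4:-→d5:-→d6:-→d7:-→d8:-→d9:-→d10:-→d11:-→d12:-→d13:-→d14:-→d15:-→d16:H2  best=H2
  add 154.53.46.0/24 -> H1 at depth 24
  - 97.139.0.0/16 clear@16
  add 154.53.46.0/24 -> H2 at depth 24
  add 0.0.0.0/0 -> H1 at depth 0
  add 240.0.0.0/11 -> H2 at depth 11
  add 154.53.46.136/32 -> H1 at depth 32
  ? 240.0.0.2  path d0:H1→d1:-→d2:-→d3:-→d4:-→d5:-→d6:-→d7:-→d8:-→d9:-→d10:-→d11:H2  best=H2
  ? 154.53.46.136  path d0:H1→d1:-→d2:-→d3:-→d4:-→d5:-→d6:-→d7:-→d8:-→d9:-→d10:-→d11:-→d12:H0→d13:-→d14:-→d15:-→d16:H2→d17:-→d18:-→d19:-→d20:-→d21:-→d22:-→d23:-→d24:H2→d25:-→d26:-→d27:-→d28:-→d29:-→d30:-→d31:-→d32:H1  best=H1
  - 154.53.46.0/24 clear@24
  ? 122.223.101.125  path d0:H1→d1:-→d2:-→d3:-  best=H1
  ? 154.48.0.13  path d0:H1→d1:-→d2:-→d3:-→d4:-→d5:-→d6:-→d7:-→d8:-→d9:-→d10:-→d11:-→d12:H0→d13:-  best=H0
  ? 249.147.217.72  path d0:H1→d1:-→d2:-→d3:-→d4:-  best=H1
  add 97.128.0.0/12 -> H2 at depth 12
  add 154.48.0.0/12 -> H1 at depth 12
  - 154.53.46.136/32 clear@32
  ? 154.53.4.224  path d0:H1→d1:-→d2:-→d3:-→d4:-→d5:-→d6:-→d7:-→d8:-→d9:-→d10:-→d11:-→d12:H1→d13:-→d14:-→d15:-→d16:H2→d17:-→d18:-  best=H2
  ? 154.53.0.6  path d0:H1→d1:-→d2:-→d3:-→d4:-→d5:-→d6:-→d7:-→d8:-→d9:-→d10:-→d11:-→d12:H1→d13:-→d14:-→d15:-→d16:H2→d17:-→d18:-  best=H2
  ? 97.128.18.150  path d0:H1→d1:-→d2:-→d3:-→d4:-→d5:-→d6:-→d7:-→d8:-→d9:-→d10:-→d11:-→d12:H2  best=H2
  ? 154.48.0.0  path d0:H1→d1:-→d2:-→d3:-→d4:-→d5:-→d6:-→d7:-→d8:-→d9:-→d10:-→d11:-→d12:H1→d13:-  best=H1
  ? 154.53.9.43  path d0:H1→d1:-→d2:-→d3:-→d4:-→d5:-→d6:-→d7:-→d8:-→d9:-→d10:-→d11:-→d12:H1→d13:-→d14:-→d15:-→d16:H2→d17:-→d18:-  best=H2
  add 154.48.0.0/12 -> H0 at depth 12
  ? 97.128.0.0  path d0:H1→d1:-→d2:-→d3:-→d4:-→d5:-→d6:-→d7:-→d8:-→d9:-→d10:-→d11:-→d12:H2  best=H2
  ? 154.48.0.68  path d0:H1→d1:-→d2:-→d3:-→d4:-→d5:-→d6:-→d7:-→d8:-→d9:-→d10:-→d11:-→d12:H0→d13:-  best=H0
  add 240.17.63.80/28 -> H0 at depth 28
  add 96.0.0.0/7 -> H1 at depth 7
  ? 154.53.0.0  path d0:H1→d1:-→d2:-→d3:-→d4:-→d5:-→d6:-→d7:-→d8:-→d9:-→d10:-→d11:-→d12:H0→d13:-→d14:-→d15:-→d16:H2→d17:-→d18:-  best=H2
  add 154.53.0.0/18 -> H1 at depth 18
  add 97.139.47.76/30 -> H1 at depth 30
  - 96.0.0.0/7 clear@7
  add 154.0.0.0/8 -> H0 at depth 8
  ? 0.162.142.149  path d0:H1→d1:-  best=H1

== LOOKUPS ==
["H2","H2","H2","H1","H1","H0","H1","H2","H2","H2","H1","H2","H2","H0","H2","H1"]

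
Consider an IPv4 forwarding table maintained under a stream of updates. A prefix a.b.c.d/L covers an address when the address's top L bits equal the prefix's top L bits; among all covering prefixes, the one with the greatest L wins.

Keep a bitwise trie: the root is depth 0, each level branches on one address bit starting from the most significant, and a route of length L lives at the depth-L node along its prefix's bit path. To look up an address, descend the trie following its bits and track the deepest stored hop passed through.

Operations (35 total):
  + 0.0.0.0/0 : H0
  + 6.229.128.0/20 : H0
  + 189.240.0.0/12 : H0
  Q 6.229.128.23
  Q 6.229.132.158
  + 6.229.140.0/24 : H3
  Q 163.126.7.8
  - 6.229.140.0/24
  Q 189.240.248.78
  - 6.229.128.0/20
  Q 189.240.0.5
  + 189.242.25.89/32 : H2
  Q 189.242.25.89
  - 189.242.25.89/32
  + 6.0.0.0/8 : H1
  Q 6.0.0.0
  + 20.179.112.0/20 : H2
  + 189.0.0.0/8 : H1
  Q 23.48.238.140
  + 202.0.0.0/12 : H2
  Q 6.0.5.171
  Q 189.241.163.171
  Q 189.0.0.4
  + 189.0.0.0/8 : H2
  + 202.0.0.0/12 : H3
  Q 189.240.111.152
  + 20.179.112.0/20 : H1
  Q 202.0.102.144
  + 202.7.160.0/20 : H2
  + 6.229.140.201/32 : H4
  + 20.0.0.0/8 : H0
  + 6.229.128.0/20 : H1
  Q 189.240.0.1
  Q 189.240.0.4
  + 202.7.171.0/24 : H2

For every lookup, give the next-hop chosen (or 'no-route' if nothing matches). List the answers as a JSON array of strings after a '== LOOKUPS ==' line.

Trace:
  + 0.0.0.0/0 (H0) depth=0
  + 6.229.128.0/20 (H0) depth=20
  + 189.240.0.0/12 (H0) depth=12
  Q 6.229.128.23: descend 00000110111001011000 ; hops seen [H0,H0] ; pick H0
  Q 6.229.132.158: descend 00000110111001011000 ; hops seen [H0,H0] ; pick H0
  + 6.229.140.0/24 (H3) depth=24
  Q 163.126.7.8: descend 101 ; hops seen [H0] ; pick H0
  - 6.229.140.0/24 clear@24
  Q 189.240.248.78: descend 101111011111 ; hops seen [H0,H0] ; pick H0
  - 6.229.128.0/20 clear@20
  Q 189.240.0.5: descend 101111011111 ; hops seen [H0,H0] ; pick H0
  + 189.242.25.89/32 (H2) depth=32
  Q 189.242.25.89: descend 10111101111100100001100101011001 ; hops seen [H0,H0,H2] ; pick H2
  - 189.242.25.89/32 clear@32
  + 6.0.0.0/8 (H1) depth=8
  Q 6.0.0.0: descend 00000110 ; hops seen [H0,H1] ; pick H1
  + 20.179.112.0/20 (H2) depth=20
  + 189.0.0.0/8 (H1) depth=8
  Q 23.48.238.140: descend 000101 ; hops seen [H0] ; pick H0
  + 202.0.0.0/12 (H2) depth=12
  Q 6.0.5.171: descend 00000110 ; hops seen [H0,H1] ; pick H1
  Q 189.241.163.171: descend 10111101111100 ; hops seen [H0,H1,H0] ; pick H0
  Q 189.0.0.4: descend 10111101 ; hops seen [H0,H1] ; pick H1
  + 189.0.0.0/8 (H2) depth=8
  + 202.0.0.0/12 (H3) depth=12
  Q 189.240.111.152: descend 10111101111100 ; hops seen [H0,H2,H0] ; pick H0
  + 20.179.112.0/20 (H1) depth=20
  Q 202.0.102.144: descend 110010100000 ; hops seen [H0,H3] ; pick H3
  + 202.7.160.0/20 (H2) depth=20
  + 6.229.140.201/32 (H4) depth=32
  + 20.0.0.0/8 (H0) depth=8
  + 6.229.128.0/20 (H1) depth=20
  Q 189.240.0.1: descend 10111101111100 ; hops seen [H0,H2,H0] ; pick H0
  Q 189.240.0.4: descend 10111101111100 ; hops seen [H0,H2,H0] ; pick H0
  + 202.7.171.0/24 (H2) depth=24

== LOOKUPS ==
["H0","H0","H0","H0","H0","H2","H1","H0","H1","H0","H1","H0","H3","H0","H0"]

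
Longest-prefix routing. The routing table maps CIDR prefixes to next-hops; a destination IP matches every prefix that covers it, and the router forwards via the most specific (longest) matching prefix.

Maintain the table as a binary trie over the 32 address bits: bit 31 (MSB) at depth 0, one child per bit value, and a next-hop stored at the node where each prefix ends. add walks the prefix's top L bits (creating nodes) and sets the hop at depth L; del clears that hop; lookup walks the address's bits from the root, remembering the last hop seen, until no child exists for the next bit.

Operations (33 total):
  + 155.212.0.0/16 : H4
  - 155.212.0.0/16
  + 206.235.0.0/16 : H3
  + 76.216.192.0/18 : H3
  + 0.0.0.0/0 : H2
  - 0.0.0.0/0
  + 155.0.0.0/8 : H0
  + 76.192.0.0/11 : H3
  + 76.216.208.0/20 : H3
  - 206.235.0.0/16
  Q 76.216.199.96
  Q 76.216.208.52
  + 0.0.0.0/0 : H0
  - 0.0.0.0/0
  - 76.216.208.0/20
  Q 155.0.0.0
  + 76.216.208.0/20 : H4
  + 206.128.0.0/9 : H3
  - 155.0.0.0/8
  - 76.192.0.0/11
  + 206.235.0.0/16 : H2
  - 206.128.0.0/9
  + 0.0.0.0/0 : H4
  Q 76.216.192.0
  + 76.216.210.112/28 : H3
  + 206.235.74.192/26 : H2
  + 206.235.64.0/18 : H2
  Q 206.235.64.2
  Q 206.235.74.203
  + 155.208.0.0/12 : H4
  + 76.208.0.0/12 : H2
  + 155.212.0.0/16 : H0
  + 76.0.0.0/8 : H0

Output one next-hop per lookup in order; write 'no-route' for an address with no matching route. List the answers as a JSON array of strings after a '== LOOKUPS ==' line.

Trace:
  add 155.212.0.0/16 -> H4 at depth 16
  del 155.212.0.0/16 (clear depth 16)
  add 206.235.0.0/16 -> H3 at depth 16
  add 76.216.192.0/18 -> H3 at depth 18
  add 0.0.0.0/0 -> H2 at depth 0
  del 0.0.0.0/0 (clear depth 0)
  add 155.0.0.0/8 -> H0 at depth 8
  add 76.192.0.0/11 -> H3 at depth 11
  add 76.216.208.0/20 -> H3 at depth 20
  del 206.235.0.0/16 (clear depth 16)
  lookup 76.216.199.96: bits 0100110011011000110 walk d0:-→d1:-→d2:-→d3:-→d4:-→d5:-→d6:-→d7:-→d8:-→d9:-→d10:-→d11:H3→d12:-→d13:-→d14:-→d15:-→d16:-→d17:-→d18:H3→d19:- -> H3
  lookup 76.216.208.52: bits 01001100110110001101 walk d0:-→d1:-→d2:-→d3:-→d4:-→d5:-→d6:-→d7:-→d8:-→d9:-→d10:-→d11:H3→d12:-→d13:-→d14:-→d15:-→d16:-→d17:-→d18:H3→d19:-→d20:H3 -> H3
  add 0.0.0.0/0 -> H0 at depth 0
  del 0.0.0.0/0 (clear depth 0)
  del 76.216.208.0/20 (clear depth 20)
  lookup 155.0.0.0: bits 10011011 walk d0:-→d1:-→d2:-→d3:-→d4:-→d5:-→d6:-→d7:-→d8:H0 -> H0
  add 76.216.208.0/20 -> H4 at depth 20
  add 206.128.0.0/9 -> H3 at depth 9
  del 155.0.0.0/8 (clear depth 8)
  del 76.192.0.0/11 (clear depth 11)
  add 206.235.0.0/16 -> H2 at depth 16
  del 206.128.0.0/9 (clear depth 9)
  add 0.0.0.0/0 -> H4 at depth 0
  lookup 76.216.192.0: bits 0100110011011000110 walk d0:H4→d1:-→d2:-→d3:-→d4:-→d5:-→d6:-→d7:-→d8:-→d9:-→d10:-→d11:-→d12:-→d13:-→d14:-→d15:-→d16:-→d17:-→d18:H3→d19:- -> H3
  add 76.216.210.112/28 -> H3 at depth 28
  add 206.235.74.192/26 -> H2 at depth 26
  add 206.235.64.0/18 -> H2 at depth 18
  lookup 206.235.64.2: bits 11001110111010110100 walk d0:H4→d1:-→d2:-→d3:-→d4:-→d5:-→d6:-→d7:-→d8:-→d9:-→d10:-→d11:-→d12:-→d13:-→d14:-→d15:-→d16:H2→d17:-→d18:H2→d19:-→d20:- -> H2
  lookup 206.235.74.203: bits 11001110111010110100101011 walk d0:H4→d1:-→d2:-→d3:-→d4:-→d5:-→d6:-→d7:-→d8:-→d9:-→d10:-→d11:-→d12:-→d13:-→d14:-→d15:-→d16:H2→d17:-→d18:H2→d19:-→d20:-→d21:-→d22:-→d23:-→d24:-→d25:-→d26:H2 -> H2
  add 155.208.0.0/12 -> H4 at depth 12
  add 76.208.0.0/12 -> H2 at depth 12
  add 155.212.0.0/16 -> H0 at depth 16
  add 76.0.0.0/8 -> H0 at depth 8

== LOOKUPS ==
["H3","H3","H0","H3","H2","H2"]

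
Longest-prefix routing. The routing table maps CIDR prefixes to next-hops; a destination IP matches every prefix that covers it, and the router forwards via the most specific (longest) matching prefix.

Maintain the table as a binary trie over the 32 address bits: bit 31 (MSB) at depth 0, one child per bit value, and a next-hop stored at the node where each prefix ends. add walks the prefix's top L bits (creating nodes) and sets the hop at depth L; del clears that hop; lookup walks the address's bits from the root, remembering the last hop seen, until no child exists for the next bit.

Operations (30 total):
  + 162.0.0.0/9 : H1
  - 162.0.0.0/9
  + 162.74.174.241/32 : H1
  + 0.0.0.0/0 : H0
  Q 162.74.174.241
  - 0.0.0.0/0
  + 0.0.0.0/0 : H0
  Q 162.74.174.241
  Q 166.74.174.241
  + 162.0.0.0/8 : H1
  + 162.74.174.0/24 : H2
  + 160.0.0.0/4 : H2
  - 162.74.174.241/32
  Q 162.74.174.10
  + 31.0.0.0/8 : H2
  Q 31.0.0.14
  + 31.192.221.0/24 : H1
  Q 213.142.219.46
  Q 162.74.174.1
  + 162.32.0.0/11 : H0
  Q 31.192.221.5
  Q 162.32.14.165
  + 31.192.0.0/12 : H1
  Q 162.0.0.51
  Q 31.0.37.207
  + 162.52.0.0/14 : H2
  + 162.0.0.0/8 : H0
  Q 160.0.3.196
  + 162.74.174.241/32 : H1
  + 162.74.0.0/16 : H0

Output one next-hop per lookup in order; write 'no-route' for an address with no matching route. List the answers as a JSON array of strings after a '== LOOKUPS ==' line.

Trace:
  add 162.0.0.0/9 -> H1 at depth 9
  del 162.0.0.0/9 (clear depth 9)
  add 162.74.174.241/32 -> H1 at depth 32
  add 0.0.0.0/0 -> H0 at depth 0
  lookup 162.74.174.241: bits 10100010010010101010111011110001 walk d0:H0→d1:-→d2:-→d3:-→d4:-→d5:-→d6:-→d7:-→d8:-→d9:-→d10:-→d11:-→d12:-→d13:-→d14:-→d15:-→d16:-→d17:-→d18:-→d19:-→d20:-→d21:-→d22:-→d23:-→d24:-→d25:-→d26:-→d27:-→d28:-→d29:-→d30:-→d31:-→d32:H1 -> H1
  del 0.0.0.0/0 (clear depth 0)
  add 0.0.0.0/0 -> H0 at depth 0
  lookup 162.74.174.241: bits 10100010010010101010111011110001 walk d0:H0→d1:-→d2:-→d3:-→d4:-→d5:-→d6:-→d7:-→d8:-→d9:-→d10:-→d11:-→d12:-→d13:-→d14:-→d15:-→d16:-→d17:-→d18:-→d19:-→d20:-→d21:-→d22:-→d23:-→d24:-→d25:-→d26:-→d27:-→d28:-→d29:-→d30:-→d31:-→d32:H1 -> H1
  lookup 166.74.174.241: bits 10100 walk d0:H0→d1:-→d2:-→d3:-→d4:-→d5:- -> H0
  add 162.0.0.0/8 -> H1 at depth 8
  add 162.74.174.0/24 -> H2 at depth 24
  add 160.0.0.0/4 -> H2 at depth 4
  del 162.74.174.241/32 (clear depth 32)
  lookup 162.74.174.10: bits 101000100100101010101110 walk d0:H0→d1:-→d2:-→d3:-→d4:H2→d5:-→d6:-→d7:-→d8:H1→d9:-→d10:-→d11:-→d12:-→d13:-→d14:-→d15:-→d16:-→d17:-→d18:-→d19:-→d20:-→d21:-→d22:-→d23:-→d24:H2 -> H2
  add 31.0.0.0/8 -> H2 at depth 8
  lookup 31.0.0.14: bits 00011111 walk d0:H0→d1:-→d2:-→d3:-→d4:-→d5:-→d6:-→d7:-→d8:H2 -> H2
  add 31.192.221.0/24 -> H1 at depth 24
  lookup 213.142.219.46: bits 1 walk d0:H0→d1:- -> H0
  lookup 162.74.174.1: bits 101000100100101010101110 walk d0:H0→d1:-→d2:-→d3:-→d4:H2→d5:-→d6:-→d7:-→d8:H1→d9:-→d10:-→d11:-→d12:-→d13:-→d14:-→d15:-→d16:-→d17:-→d18:-→d19:-→d20:-→d21:-→d22:-→d23:-→d24:H2 -> H2
  add 162.32.0.0/11 -> H0 at depth 11
  lookup 31.192.221.5: bits 000111111100000011011101 walk d0:H0→d1:-→d2:-→d3:-→d4:-→d5:-→d6:-→d7:-→d8:H2→d9:-→d10:-→d11:-→d12:-→d13:-→d14:-→d15:-→d16:-→d17:-→d18:-→d19:-→d20:-→d21:-→d22:-→d23:-→d24:H1 -> H1
  lookup 162.32.14.165: bits 10100010001 walk d0:H0→d1:-→d2:-→d3:-→d4:H2→d5:-→d6:-→d7:-→d8:H1→d9:-→d10:-→d11:H0 -> H0
  add 31.192.0.0/12 -> H1 at depth 12
  lookup 162.0.0.51: bits 1010001000 walk d0:H0→d1:-→d2:-→d3:-→d4:H2→d5:-→d6:-→d7:-→d8:H1→d9:-→d10:- -> H1
  lookup 31.0.37.207: bits 00011111 walk d0:H0→d1:-→d2:-→d3:-→d4:-→d5:-→d6:-→d7:-→d8:H2 -> H2
  add 162.52.0.0/14 -> H2 at depth 14
  add 162.0.0.0/8 -> H0 at depth 8
  lookup 160.0.3.196: bits 101000 walk d0:H0→d1:-→d2:-→d3:-→d4:H2→d5:-→d6:- -> H2
  add 162.74.174.241/32 -> H1 at depth 32
  add 162.74.0.0/16 -> H0 at depth 16

== LOOKUPS ==
["H1","H1","H0","H2","H2","H0","H2","H1","H0","H1","H2","H2"]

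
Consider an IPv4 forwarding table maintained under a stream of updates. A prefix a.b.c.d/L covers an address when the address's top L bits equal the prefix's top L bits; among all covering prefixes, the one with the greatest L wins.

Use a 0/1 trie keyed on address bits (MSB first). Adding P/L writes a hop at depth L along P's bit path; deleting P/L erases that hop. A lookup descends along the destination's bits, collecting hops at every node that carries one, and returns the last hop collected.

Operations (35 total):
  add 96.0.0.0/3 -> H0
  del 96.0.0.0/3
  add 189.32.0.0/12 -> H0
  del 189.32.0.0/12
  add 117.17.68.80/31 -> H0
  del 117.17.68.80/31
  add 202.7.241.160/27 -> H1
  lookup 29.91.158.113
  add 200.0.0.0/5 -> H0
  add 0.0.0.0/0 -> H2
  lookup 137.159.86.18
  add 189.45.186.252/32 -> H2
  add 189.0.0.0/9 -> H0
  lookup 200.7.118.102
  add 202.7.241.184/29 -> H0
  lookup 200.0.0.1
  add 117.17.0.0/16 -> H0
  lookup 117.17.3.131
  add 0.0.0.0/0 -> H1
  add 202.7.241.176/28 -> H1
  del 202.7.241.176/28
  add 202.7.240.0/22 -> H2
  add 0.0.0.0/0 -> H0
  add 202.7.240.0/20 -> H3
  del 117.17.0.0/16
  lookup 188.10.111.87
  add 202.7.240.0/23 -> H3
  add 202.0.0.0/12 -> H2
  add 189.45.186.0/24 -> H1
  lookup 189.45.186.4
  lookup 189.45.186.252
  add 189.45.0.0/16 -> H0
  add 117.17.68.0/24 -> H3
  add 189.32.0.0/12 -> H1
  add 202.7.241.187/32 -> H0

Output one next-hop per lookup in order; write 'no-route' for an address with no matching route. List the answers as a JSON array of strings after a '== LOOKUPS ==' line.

Apply in order:
  + 96.0.0.0/3 (H0) depth=3
  del 96.0.0.0/3 (clear depth 3)
  + 189.32.0.0/12 (H0) depth=12
  del 189.32.0.0/12 (clear depth 12)
  + 117.17.68.80/31 (H0) depth=31
  del 117.17.68.80/31 (clear depth 31)
  + 202.7.241.160/27 (H1) depth=27
  Q 29.91.158.113: descend 0 ; hops seen [∅] ; pick no-route
  + 200.0.0.0/5 (H0) depth=5
  + 0.0.0.0/0 (H2) depth=0
  Q 137.159.86.18: descend 10 ; hops seen [H2] ; pick H2
  + 189.45.186.252/32 (H2) depth=32
  + 189.0.0.0/9 (H0) depth=9
  Q 200.7.118.102: descend 110010 ; hops seen [H2,H0] ; pick H0
  + 202.7.241.184/29 (H0) depth=29
  Q 200.0.0.1: descend 110010 ; hops seen [H2,H0] ; pick H0
  + 117.17.0.0/16 (H0) depth=16
  Q 117.17.3.131: descend 01110101000100010 ; hops seen [H2,H0] ; pick H0
  + 0.0.0.0/0 (H1) depth=0
  + 202.7.241.176/28 (H1) depth=28
  del 202.7.241.176/28 (clear depth 28)
  + 202.7.240.0/22 (H2) depth=22
  + 0.0.0.0/0 (H0) depth=0
  + 202.7.240.0/20 (H3) depth=20
  del 117.17.0.0/16 (clear depth 16)
  Q 188.10.111.87: descend 1011110 ; hops seen [H0] ; pick H0
  + 202.7.240.0/23 (H3) depth=23
  + 202.0.0.0/12 (H2) depth=12
  + 189.45.186.0/24 (H1) depth=24
  Q 189.45.186.4: descend 101111010010110110111010 ; hops seen [H0,H0,H1] ; pick H1
  Q 189.45.186.252: descend 10111101001011011011101011111100 ; hops seen [H0,H0,H1,H2] ; pick H2
  + 189.45.0.0/16 (H0) depth=16
  + 117.17.68.0/24 (H3) depth=24
  + 189.32.0.0/12 (H1) depth=12
  + 202.7.241.187/32 (H0) depth=32

== LOOKUPS ==
["no-route","H2","H0","H0","H0","H0","H1","H2"]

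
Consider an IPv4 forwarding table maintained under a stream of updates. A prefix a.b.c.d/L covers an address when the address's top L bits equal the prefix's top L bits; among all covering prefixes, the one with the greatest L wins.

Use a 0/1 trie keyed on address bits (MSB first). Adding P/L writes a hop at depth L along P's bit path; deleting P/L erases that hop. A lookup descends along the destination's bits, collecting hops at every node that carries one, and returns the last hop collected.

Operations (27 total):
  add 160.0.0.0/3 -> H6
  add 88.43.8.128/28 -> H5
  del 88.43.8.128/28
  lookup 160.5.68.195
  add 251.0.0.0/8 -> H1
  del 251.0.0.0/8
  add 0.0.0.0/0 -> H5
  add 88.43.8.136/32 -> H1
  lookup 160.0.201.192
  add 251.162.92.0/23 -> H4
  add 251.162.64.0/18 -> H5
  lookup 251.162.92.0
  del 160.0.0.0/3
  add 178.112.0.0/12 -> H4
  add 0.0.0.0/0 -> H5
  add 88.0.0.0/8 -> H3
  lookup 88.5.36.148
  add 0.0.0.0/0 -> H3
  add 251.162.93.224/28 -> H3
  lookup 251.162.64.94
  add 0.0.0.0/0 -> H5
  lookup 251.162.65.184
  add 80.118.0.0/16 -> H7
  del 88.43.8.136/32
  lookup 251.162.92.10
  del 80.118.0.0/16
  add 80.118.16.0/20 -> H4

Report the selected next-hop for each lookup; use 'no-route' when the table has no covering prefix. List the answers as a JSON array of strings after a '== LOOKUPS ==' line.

Trace:
  add 160.0.0.0/3 -> H6 at depth 3
  add 88.43.8.128/28 -> H5 at depth 28
  - 88.43.8.128/28 clear@28
  Q 160.5.68.195: descend 101 ; hops seen [H6] ; pick H6
  add 251.0.0.0/8 -> H1 at depth 8
  - 251.0.0.0/8 clear@8
  add 0.0.0.0/0 -> H5 at depth 0
  add 88.43.8.136/32 -> H1 at depth 32
  Q 160.0.201.192: descend 101 ; hops seen [H5,H6] ; pick H6
  add 251.162.92.0/23 -> H4 at depth 23
  add 251.162.64.0/18 -> H5 at depth 18
  Q 251.162.92.0: descend 11111011101000100101110 ; hops seen [H5,H5,H4] ; pick H4
  - 160.0.0.0/3 clear@3
  add 178.112.0.0/12 -> H4 at depth 12
  add 0.0.0.0/0 -> H5 at depth 0
  add 88.0.0.0/8 -> H3 at depth 8
  Q 88.5.36.148: descend 0101100000 ; hops seen [H5,H3] ; pick H3
  add 0.0.0.0/0 -> H3 at depth 0
  add 251.162.93.224/28 -> H3 at depth 28
  Q 251.162.64.94: descend 1111101110100010010 ; hops seen [H3,H5] ; pick H5
  add 0.0.0.0/0 -> H5 at depth 0
  Q 251.162.65.184: descend 1111101110100010010 ; hops seen [H5,H5] ; pick H5
  add 80.118.0.0/16 -> H7 at depth 16
  - 88.43.8.136/32 clear@32
  Q 251.162.92.10: descend 11111011101000100101110 ; hops seen [H5,H5,H4] ; pick H4
  - 80.118.0.0/16 clear@16
  add 80.118.16.0/20 -> H4 at depth 20

== LOOKUPS ==
["H6","H6","H4","H3","H5","H5","H4"]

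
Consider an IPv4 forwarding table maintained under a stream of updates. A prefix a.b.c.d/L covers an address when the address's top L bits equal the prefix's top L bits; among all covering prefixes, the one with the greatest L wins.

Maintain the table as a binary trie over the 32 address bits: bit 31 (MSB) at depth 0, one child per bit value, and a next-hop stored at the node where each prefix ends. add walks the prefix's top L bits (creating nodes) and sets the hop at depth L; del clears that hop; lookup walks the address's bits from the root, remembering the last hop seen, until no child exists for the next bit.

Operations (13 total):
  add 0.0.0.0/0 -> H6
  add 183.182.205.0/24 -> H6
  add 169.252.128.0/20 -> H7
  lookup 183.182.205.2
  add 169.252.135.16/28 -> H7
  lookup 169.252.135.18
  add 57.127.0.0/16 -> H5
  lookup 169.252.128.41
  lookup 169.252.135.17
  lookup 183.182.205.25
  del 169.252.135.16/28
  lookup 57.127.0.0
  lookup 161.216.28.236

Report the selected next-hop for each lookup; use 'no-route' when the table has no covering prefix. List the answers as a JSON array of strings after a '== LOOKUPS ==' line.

Apply in order:
  + 0.0.0.0/0 (H6) depth=0
  + 183.182.205.0/24 (H6) depth=24
  + 169.252.128.0/20 (H7) depth=20
  ? 183.182.205.2  path d0:H6→d1:-→d2:-→d3:-→d4:-→d5:-→d6:-→d7:-→d8:-→d9:-→d10:-→d11:-→d12:-→d13:-→d14:-→d15:-→d16:-→d17:-→d18:-→d19:-→d20:-→d21:-→d22:-→d23:-→d24:H6  best=H6
  + 169.252.135.16/28 (H7) depth=28
  ? 169.252.135.18  path d0:H6→d1:-→d2:-→d3:-→d4:-→d5:-→d6:-→d7:-→d8:-→d9:-→d10:-→d11:-→d12:-→d13:-→d14:-→d15:-→d16:-→d17:-→d18:-→d19:-→d20:H7→d21:-→d22:-→d23:-→d24:-→d25:-→d26:-→d27:-→d28:H7  best=H7
  + 57.127.0.0/16 (H5) depth=16
  ? 169.252.128.41  path d0:H6→d1:-→d2:-→d3:-→d4:-→d5:-→d6:-→d7:-→d8:-→d9:-→d10:-→d11:-→d12:-→d13:-→d14:-→d15:-→d16:-→d17:-→d18:-→d19:-→d20:H7→d21:-  best=H7
  ? 169.252.135.17  path d0:H6→d1:-→d2:-→d3:-→d4:-→d5:-→d6:-→d7:-→d8:-→d9:-→d10:-→d11:-→d12:-→d13:-→d14:-→d15:-→d16:-→d17:-→d18:-→d19:-→d20:H7→d21:-→d22:-→d23:-→d24:-→d25:-→d26:-→d27:-→d28:H7  best=H7
  ? 183.182.205.25  path d0:H6→d1:-→d2:-→d3:-→d4:-→d5:-→d6:-→d7:-→d8:-→d9:-→d10:-→d11:-→d12:-→d13:-→d14:-→d15:-→d16:-→d17:-→d18:-→d19:-→d20:-→d21:-→d22:-→d23:-→d24:H6  best=H6
  - 169.252.135.16/28 clear@28
  ? 57.127.0.0  path d0:H6→d1:-→d2:-→d3:-→d4:-→d5:-→d6:-→d7:-→d8:-→d9:-→d10:-→d11:-→d12:-→d13:-→d14:-→d15:-→d16:H5  best=H5
  ? 161.216.28.236  path d0:H6→d1:-→d2:-→d3:-→d4:-  best=H6

== LOOKUPS ==
["H6","H7","H7","H7","H6","H5","H6"]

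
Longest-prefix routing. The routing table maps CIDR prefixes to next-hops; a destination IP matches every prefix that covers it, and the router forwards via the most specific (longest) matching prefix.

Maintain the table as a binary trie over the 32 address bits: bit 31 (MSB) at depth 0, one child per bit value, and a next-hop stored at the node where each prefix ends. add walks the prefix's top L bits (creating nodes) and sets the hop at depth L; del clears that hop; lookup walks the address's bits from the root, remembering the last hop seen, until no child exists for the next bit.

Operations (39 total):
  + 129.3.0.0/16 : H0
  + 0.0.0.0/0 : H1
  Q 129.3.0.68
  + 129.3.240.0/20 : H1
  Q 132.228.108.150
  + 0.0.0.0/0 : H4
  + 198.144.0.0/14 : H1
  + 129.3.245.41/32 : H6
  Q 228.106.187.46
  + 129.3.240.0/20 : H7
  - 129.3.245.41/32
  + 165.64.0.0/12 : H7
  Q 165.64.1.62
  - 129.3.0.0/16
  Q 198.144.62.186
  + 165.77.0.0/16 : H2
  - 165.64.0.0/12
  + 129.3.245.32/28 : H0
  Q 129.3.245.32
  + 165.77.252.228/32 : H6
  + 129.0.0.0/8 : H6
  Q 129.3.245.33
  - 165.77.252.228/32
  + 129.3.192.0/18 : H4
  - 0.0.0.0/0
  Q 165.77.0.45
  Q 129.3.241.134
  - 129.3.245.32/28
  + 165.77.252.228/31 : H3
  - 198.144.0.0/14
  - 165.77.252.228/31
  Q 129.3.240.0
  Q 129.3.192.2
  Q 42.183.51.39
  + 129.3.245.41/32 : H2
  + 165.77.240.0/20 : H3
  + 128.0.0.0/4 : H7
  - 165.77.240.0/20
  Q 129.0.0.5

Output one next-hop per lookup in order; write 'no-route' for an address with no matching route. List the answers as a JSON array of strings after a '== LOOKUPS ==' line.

Process each operation:
  + 129.3.0.0/16 (H0) depth=16
  + 0.0.0.0/0 (H1) depth=0
  lookup 129.3.0.68: bits 1000000100000011 walk d0:H1→d1:-→d2:-→d3:-→d4:-→d5:-→d6:-→d7:-→d8:-→d9:-→d10:-→d11:-→d12:-→d13:-→d14:-→d15:-→d16:H0 -> H0
  + 129.3.240.0/20 (H1) depth=20
  lookup 132.228.108.150: bits 10000 walk d0:H1→d1:-→d2:-→d3:-→d4:-→d5:- -> H1
  + 0.0.0.0/0 (H4) depth=0
  + 198.144.0.0/14 (H1) depth=14
  + 129.3.245.41/32 (H6) depth=32
  lookup 228.106.187.46: bits 11 walk d0:H4→d1:-→d2:- -> H4
  + 129.3.240.0/20 (H7) depth=20
  del 129.3.245.41/32 (clear depth 32)
  + 165.64.0.0/12 (H7) depth=12
  lookup 165.64.1.62: bits 101001010100 walk d0:H4→d1:-→d2:-→d3:-→d4:-→d5:-→d6:-→d7:-→d8:-→d9:-→d10:-→d11:-→d12:H7 -> H7
  del 129.3.0.0/16 (clear depth 16)
  lookup 198.144.62.186: bits 11000110100100 walk d0:H4→d1:-→d2:-→d3:-→d4:-→d5:-→d6:-→d7:-→d8:-→d9:-→d10:-→d11:-→d12:-→d13:-→d14:H1 -> H1
  + 165.77.0.0/16 (H2) depth=16
  del 165.64.0.0/12 (clear depth 12)
  + 129.3.245.32/28 (H0) depth=28
  lookup 129.3.245.32: bits 1000000100000011111101010010 walk d0:H4→d1:-→d2:-→d3:-→d4:-→d5:-→d6:-→d7:-→d8:-→d9:-→d10:-→d11:-→d12:-→d13:-→d14:-→d15:-→d16:-→d17:-→d18:-→d19:-→d20:H7→d21:-→d22:-→d23:-→d24:-→d25:-→d26:-→d27:-→d28:H0 -> H0
  + 165.77.252.228/32 (H6) depth=32
  + 129.0.0.0/8 (H6) depth=8
  lookup 129.3.245.33: bits 1000000100000011111101010010 walk d0:H4→d1:-→d2:-→d3:-→d4:-→d5:-→d6:-→d7:-→d8:H6→d9:-→d10:-→d11:-→d12:-→d13:-→d14:-→d15:-→d16:-→d17:-→d18:-→d19:-→d20:H7→d21:-→d22:-→d23:-→d24:-→d25:-→d26:-→d27:-→d28:H0 -> H0
  del 165.77.252.228/32 (clear depth 32)
  + 129.3.192.0/18 (H4) depth=18
  del 0.0.0.0/0 (clear depth 0)
  lookup 165.77.0.45: bits 1010010101001101 walk d0:-→d1:-→d2:-→d3:-→d4:-→d5:-→d6:-→d7:-→d8:-→d9:-→d10:-→d11:-→d12:-→d13:-→d14:-→d15:-→d16:H2 -> H2
  lookup 129.3.241.134: bits 100000010000001111110 walk d0:-→d1:-→d2:-→d3:-→d4:-→d5:-→d6:-→d7:-→d8:H6→d9:-→d10:-→d11:-→d12:-→d13:-→d14:-→d15:-→d16:-→d17:-→d18:H4→d19:-→d20:H7→d21:- -> H7
  del 129.3.245.32/28 (clear depth 28)
  + 165.77.252.228/31 (H3) depth=31
  del 198.144.0.0/14 (clear depth 14)
  del 165.77.252.228/31 (clear depth 31)
  lookup 129.3.240.0: bits 100000010000001111110 walk d0:-→d1:-→d2:-→d3:-→d4:-→d5:-→d6:-→d7:-→d8:H6→d9:-→d10:-→d11:-→d12:-→d13:-→d14:-→d15:-→d16:-→d17:-→d18:H4→d19:-→d20:H7→d21:- -> H7
  lookup 129.3.192.2: bits 100000010000001111 walk d0:-→d1:-→d2:-→d3:-→d4:-→d5:-→d6:-→d7:-→d8:H6→d9:-→d10:-→d11:-→d12:-→d13:-→d14:-→d15:-→d16:-→d17:-→d18:H4 -> H4
  lookup 42.183.51.39: bits ε walk d0:- -> no-route
  + 129.3.245.41/32 (H2) depth=32
  + 165.77.240.0/20 (H3) depth=20
  + 128.0.0.0/4 (H7) depth=4
  del 165.77.240.0/20 (clear depth 20)
  lookup 129.0.0.5: bits 10000001000000 walk d0:-→d1:-→d2:-→d3:-→d4:H7→d5:-→d6:-→d7:-→d8:H6→d9:-→d10:-→d11:-→d12:-→d13:-→d14:- -> H6

== LOOKUPS ==
["H0","H1","H4","H7","H1","H0","H0","H2","H7","H7","H4","no-route","H6"]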